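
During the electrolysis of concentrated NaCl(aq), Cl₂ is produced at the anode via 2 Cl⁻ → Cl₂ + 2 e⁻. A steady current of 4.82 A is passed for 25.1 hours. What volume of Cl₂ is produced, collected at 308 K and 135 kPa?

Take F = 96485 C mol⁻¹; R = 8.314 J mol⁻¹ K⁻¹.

42.8 L

Q = I·t = 4.820 A × 90360 s = 435500 C.
n(e⁻) = Q/F = 435500 / 96485 = 4.514 mol.
2 electrons are transferred per Cl₂ molecule, so n(Cl₂) = 4.514 / 2 = 2.257 mol.
V = nRT/P = (2.257 × 8.314 × 308) / (135 × 10³ Pa) = 0.0428 m³ = 42.8 L.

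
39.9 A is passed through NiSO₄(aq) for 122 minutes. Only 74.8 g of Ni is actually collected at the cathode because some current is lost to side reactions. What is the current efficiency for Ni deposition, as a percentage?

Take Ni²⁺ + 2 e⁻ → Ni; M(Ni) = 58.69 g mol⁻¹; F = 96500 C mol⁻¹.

Q = I·t = 39.90 × 7320.0 = 292100 C; n(e⁻) = 292100/96500 = 3.027 mol.
Theoretical n(Ni) = n(e⁻)/2 = 1.513 mol, i.e. m_theo = 1.513 × 58.69 = 88.82 g.
Efficiency = m_actual / m_theo = 74.8 / 88.82 = 84.2 %.

84.2 %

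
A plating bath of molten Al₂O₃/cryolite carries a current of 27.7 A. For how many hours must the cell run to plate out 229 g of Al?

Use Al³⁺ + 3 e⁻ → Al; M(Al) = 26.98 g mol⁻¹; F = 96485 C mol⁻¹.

n(Al) = m/M = 229 / 26.98 = 8.488 mol.
Each Al atom requires 3 electrons, so n(e⁻) = 3 × 8.488 = 25.46 mol.
Q = n(e⁻)·F = 25.46 × 96485 = 2457000 C.
t = Q/I = 2457000 / 27.70 A = 88690 s = 24.6 h.

24.6 h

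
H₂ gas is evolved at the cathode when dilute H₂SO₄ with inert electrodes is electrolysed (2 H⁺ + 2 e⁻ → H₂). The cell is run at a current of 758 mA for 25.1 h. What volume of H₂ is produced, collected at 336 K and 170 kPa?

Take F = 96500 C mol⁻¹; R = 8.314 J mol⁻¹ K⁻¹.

5.83 L

Q = I·t = 0.7580 A × 90360 s = 68490 C.
n(e⁻) = Q/F = 68490 / 96500 = 0.7098 mol.
2 electrons are transferred per H₂ molecule, so n(H₂) = 0.7098 / 2 = 0.3549 mol.
V = nRT/P = (0.3549 × 8.314 × 336) / (170 × 10³ Pa) = 0.00583 m³ = 5.83 L.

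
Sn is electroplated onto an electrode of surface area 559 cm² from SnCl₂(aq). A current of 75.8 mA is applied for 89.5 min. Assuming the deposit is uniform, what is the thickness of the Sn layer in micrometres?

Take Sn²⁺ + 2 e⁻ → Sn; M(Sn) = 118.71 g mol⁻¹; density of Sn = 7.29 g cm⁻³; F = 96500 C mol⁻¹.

0.614 μm

Q = I·t = 0.07580 × 5370.0 = 407.0 C; n(e⁻) = 0.004218 mol.
n(Sn) = n(e⁻)/2 = 0.002109 mol, so m = 0.002109 × 118.71 = 0.2504 g.
Volume = m/ρ = 0.2504 / 7.29 = 0.03434 cm³.
Thickness = V/A = 0.03434 / 559 = 6.14 × 10⁻⁵ cm = 0.614 μm.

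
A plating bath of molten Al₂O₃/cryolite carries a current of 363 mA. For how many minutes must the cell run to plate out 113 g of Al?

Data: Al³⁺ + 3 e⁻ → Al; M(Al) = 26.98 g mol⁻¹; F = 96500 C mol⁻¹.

55700 min

n(Al) = m/M = 113 / 26.98 = 4.188 mol.
Each Al atom requires 3 electrons, so n(e⁻) = 3 × 4.188 = 12.56 mol.
Q = n(e⁻)·F = 12.56 × 96500 = 1213000 C.
t = Q/I = 1213000 / 0.3630 A = 3340000 s = 55700 min.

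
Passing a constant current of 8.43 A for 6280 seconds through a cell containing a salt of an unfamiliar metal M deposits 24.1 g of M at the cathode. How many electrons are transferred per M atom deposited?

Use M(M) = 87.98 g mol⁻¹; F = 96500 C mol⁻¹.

2

Q = I·t = 8.430 A × 6280.0 s = 52940 C, so n(e⁻) = 52940/96500 = 0.5486 mol.
n(M) deposited = 24.1 / 87.98 = 0.2739 mol.
Electrons per atom = n(e⁻)/n(M) = 0.5486 / 0.2739 = 2.00 ≈ 2, so the ion is M²⁺.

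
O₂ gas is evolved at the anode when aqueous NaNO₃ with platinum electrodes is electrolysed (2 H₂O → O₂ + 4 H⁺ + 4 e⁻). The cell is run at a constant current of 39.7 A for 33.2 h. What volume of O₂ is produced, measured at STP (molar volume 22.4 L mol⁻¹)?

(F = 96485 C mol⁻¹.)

Q = I·t = 39.70 A × 119520 s = 4745000 C.
n(e⁻) = Q/F = 4745000 / 96485 = 49.18 mol.
4 electrons are transferred per O₂ molecule, so n(O₂) = 49.18 / 4 = 12.29 mol.
V = n × V_m = 12.29 × 22.4 = 275 L.

275 L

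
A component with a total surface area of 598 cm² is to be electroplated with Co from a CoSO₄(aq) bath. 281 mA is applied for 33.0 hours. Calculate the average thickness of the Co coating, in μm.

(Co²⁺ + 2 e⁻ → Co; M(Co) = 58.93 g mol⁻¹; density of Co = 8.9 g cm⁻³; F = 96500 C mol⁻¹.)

Q = I·t = 0.2810 × 118800 = 33380 C; n(e⁻) = 0.3459 mol.
n(Co) = n(e⁻)/2 = 0.1730 mol, so m = 0.1730 × 58.93 = 10.19 g.
Volume = m/ρ = 10.19 / 8.9 = 1.145 cm³.
Thickness = V/A = 1.145 / 598 = 0.00192 cm = 19.2 μm.

19.2 μm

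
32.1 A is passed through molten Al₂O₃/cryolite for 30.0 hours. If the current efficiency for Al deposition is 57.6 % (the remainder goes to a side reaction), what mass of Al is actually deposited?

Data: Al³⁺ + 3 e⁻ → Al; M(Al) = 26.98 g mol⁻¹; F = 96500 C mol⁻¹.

Q = I·t = 32.10 × 108000 = 3467000 C.
n(e⁻) = 3467000/96500 = 35.93 mol; theoretically n(Al) = 35.93/3 = 11.98 mol, m_theo = 323.1 g.
At 57.6 % efficiency, m_actual = 0.576 × 323.1 = 186 g.

186 g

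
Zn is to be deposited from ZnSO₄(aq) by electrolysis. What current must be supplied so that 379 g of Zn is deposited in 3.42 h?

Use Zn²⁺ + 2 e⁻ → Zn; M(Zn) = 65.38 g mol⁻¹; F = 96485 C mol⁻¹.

90.9 A

n(Zn) = 379 / 65.38 = 5.797 mol.
n(e⁻) = 2 × 5.797 = 11.59 mol.
Q = n(e⁻)·F = 11.59 × 96485 = 1119000 C.
I = Q/t = 1119000 / 12312 s = 90.9 A.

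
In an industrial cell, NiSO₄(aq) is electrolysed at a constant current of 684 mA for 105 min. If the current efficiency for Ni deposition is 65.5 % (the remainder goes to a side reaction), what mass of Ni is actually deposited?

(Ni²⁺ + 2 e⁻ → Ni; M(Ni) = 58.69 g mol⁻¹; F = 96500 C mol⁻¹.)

0.858 g

Q = I·t = 0.6840 × 6300.0 = 4309 C.
n(e⁻) = 4309/96500 = 0.04465 mol; theoretically n(Ni) = 0.04465/2 = 0.02233 mol, m_theo = 1.310 g.
At 65.5 % efficiency, m_actual = 0.655 × 1.310 = 0.858 g.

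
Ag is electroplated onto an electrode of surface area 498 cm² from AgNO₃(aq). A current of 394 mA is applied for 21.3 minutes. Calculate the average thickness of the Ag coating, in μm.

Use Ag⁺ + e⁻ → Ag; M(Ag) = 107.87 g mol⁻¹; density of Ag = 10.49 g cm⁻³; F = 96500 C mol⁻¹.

1.08 μm

Q = I·t = 0.3940 × 1278.0 = 503.5 C; n(e⁻) = 0.005218 mol.
n(Ag) = n(e⁻)/1 = 0.005218 mol, so m = 0.005218 × 107.87 = 0.5629 g.
Volume = m/ρ = 0.5629 / 10.49 = 0.05366 cm³.
Thickness = V/A = 0.05366 / 498 = 1.08 × 10⁻⁴ cm = 1.08 μm.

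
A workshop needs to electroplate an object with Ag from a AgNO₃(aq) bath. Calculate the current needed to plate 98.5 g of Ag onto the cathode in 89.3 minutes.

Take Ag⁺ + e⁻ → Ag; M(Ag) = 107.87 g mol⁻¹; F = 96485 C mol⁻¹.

n(Ag) = 98.5 / 107.87 = 0.9131 mol.
n(e⁻) = 1 × 0.9131 = 0.9131 mol.
Q = n(e⁻)·F = 0.9131 × 96485 = 88100 C.
I = Q/t = 88100 / 5358.0 s = 16.4 A.

16.4 A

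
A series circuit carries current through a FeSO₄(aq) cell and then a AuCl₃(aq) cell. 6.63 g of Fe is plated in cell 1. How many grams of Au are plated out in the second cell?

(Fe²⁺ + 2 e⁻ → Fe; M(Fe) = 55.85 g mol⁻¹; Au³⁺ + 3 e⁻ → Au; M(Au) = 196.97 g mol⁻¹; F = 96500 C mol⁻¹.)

15.6 g

n(Fe) = 6.63 / 55.85 = 0.1187 mol.
Since Fe²⁺ + 2 e⁻ → Fe, n(e⁻) passed = 2 × 0.1187 = 0.2374 mol.
Cells in series carry the same charge, so the same 0.2374 mol of electrons passes through cell 2.
Au³⁺ + 3 e⁻ → Au, so n(Au) = 0.2374 / 3 = 0.07914 mol.
m(Au) = 0.07914 × 196.97 = 15.6 g.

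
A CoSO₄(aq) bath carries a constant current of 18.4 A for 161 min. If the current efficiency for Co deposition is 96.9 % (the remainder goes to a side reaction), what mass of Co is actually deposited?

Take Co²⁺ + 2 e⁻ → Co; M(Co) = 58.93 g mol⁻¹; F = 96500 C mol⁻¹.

Q = I·t = 18.40 × 9660.0 = 177700 C.
n(e⁻) = 177700/96500 = 1.842 mol; theoretically n(Co) = 1.842/2 = 0.9210 mol, m_theo = 54.27 g.
At 96.9 % efficiency, m_actual = 0.969 × 54.27 = 52.6 g.

52.6 g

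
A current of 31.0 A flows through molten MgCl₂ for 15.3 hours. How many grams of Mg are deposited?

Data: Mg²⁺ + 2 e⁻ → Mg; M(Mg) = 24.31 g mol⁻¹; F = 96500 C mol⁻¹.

Q = I·t = 31.00 A × 55080 s = 1707000 C.
n(e⁻) = Q/F = 1707000 / 96500 = 17.69 mol.
Mg²⁺ + 2 e⁻ → Mg, so n(Mg) = n(e⁻)/2 = 8.847 mol.
m = n·M = 8.847 × 24.31 = 215 g.

215 g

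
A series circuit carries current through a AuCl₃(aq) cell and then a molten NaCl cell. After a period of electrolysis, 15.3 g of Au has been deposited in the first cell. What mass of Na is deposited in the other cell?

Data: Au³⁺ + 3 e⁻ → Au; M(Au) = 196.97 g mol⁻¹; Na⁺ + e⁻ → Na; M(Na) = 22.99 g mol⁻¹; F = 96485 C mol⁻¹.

n(Au) = 15.3 / 196.97 = 0.07768 mol.
Since Au³⁺ + 3 e⁻ → Au, n(e⁻) passed = 3 × 0.07768 = 0.2330 mol.
Cells in series carry the same charge, so the same 0.2330 mol of electrons passes through cell 2.
Na⁺ + e⁻ → Na, so n(Na) = 0.2330 / 1 = 0.2330 mol.
m(Na) = 0.2330 × 22.99 = 5.36 g.

5.36 g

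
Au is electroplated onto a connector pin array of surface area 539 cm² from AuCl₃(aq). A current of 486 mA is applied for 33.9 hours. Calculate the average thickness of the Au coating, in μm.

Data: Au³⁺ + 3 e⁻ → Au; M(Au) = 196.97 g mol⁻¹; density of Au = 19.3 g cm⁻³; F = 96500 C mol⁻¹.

38.8 μm

Q = I·t = 0.4860 × 122040 = 59310 C; n(e⁻) = 0.6146 mol.
n(Au) = n(e⁻)/3 = 0.2049 mol, so m = 0.2049 × 196.97 = 40.35 g.
Volume = m/ρ = 40.35 / 19.3 = 2.091 cm³.
Thickness = V/A = 2.091 / 539 = 0.00388 cm = 38.8 μm.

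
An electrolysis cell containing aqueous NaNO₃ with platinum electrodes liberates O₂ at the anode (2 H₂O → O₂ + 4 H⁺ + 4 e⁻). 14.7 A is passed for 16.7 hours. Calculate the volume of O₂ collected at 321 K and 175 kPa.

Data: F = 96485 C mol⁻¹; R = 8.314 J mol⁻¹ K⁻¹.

Q = I·t = 14.70 A × 60120 s = 883800 C.
n(e⁻) = Q/F = 883800 / 96485 = 9.160 mol.
4 electrons are transferred per O₂ molecule, so n(O₂) = 9.160 / 4 = 2.290 mol.
V = nRT/P = (2.290 × 8.314 × 321) / (175 × 10³ Pa) = 0.0349 m³ = 34.9 L.

34.9 L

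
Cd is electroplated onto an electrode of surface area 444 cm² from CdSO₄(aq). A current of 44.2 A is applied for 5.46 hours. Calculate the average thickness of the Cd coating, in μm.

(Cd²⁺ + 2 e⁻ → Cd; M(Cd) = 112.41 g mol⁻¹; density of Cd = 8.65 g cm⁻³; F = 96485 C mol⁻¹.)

1320 μm

Q = I·t = 44.20 × 19656 = 868800 C; n(e⁻) = 9.004 mol.
n(Cd) = n(e⁻)/2 = 4.502 mol, so m = 4.502 × 112.41 = 506.1 g.
Volume = m/ρ = 506.1 / 8.65 = 58.51 cm³.
Thickness = V/A = 58.51 / 444 = 0.132 cm = 1320 μm.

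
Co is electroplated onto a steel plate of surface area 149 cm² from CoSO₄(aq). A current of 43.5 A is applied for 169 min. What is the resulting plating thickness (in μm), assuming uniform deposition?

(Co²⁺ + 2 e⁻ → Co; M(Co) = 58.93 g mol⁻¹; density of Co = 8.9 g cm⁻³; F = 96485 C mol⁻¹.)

Q = I·t = 43.50 × 10140 = 441100 C; n(e⁻) = 4.572 mol.
n(Co) = n(e⁻)/2 = 2.286 mol, so m = 2.286 × 58.93 = 134.7 g.
Volume = m/ρ = 134.7 / 8.9 = 15.14 cm³.
Thickness = V/A = 15.14 / 149 = 0.102 cm = 1020 μm.

1020 μm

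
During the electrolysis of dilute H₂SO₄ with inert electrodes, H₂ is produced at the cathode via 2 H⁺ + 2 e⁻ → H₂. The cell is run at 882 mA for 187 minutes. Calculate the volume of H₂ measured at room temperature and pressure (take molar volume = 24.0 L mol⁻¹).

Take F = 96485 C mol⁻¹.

Q = I·t = 0.8820 A × 11220 s = 9896 C.
n(e⁻) = Q/F = 9896 / 96485 = 0.1026 mol.
2 electrons are transferred per H₂ molecule, so n(H₂) = 0.1026 / 2 = 0.05128 mol.
V = n × V_m = 0.05128 × 24.0 = 1.23 L.

1.23 L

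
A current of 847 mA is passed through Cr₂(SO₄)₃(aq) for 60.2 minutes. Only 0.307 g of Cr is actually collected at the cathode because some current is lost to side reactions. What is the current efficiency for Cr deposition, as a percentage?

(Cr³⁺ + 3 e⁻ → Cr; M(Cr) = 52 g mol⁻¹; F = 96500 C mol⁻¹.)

Q = I·t = 0.8470 × 3612.0 = 3059 C; n(e⁻) = 3059/96500 = 0.03170 mol.
Theoretical n(Cr) = n(e⁻)/3 = 0.01057 mol, i.e. m_theo = 0.01057 × 52 = 0.5495 g.
Efficiency = m_actual / m_theo = 0.307 / 0.5495 = 55.9 %.

55.9 %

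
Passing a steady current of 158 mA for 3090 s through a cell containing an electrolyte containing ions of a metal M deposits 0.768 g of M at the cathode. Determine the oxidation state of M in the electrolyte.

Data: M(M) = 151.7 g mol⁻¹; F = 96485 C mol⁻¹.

Q = I·t = 0.1580 A × 3090.0 s = 488.2 C, so n(e⁻) = 488.2/96485 = 0.005060 mol.
n(M) deposited = 0.768 / 151.7 = 0.005063 mol.
Electrons per atom = n(e⁻)/n(M) = 0.005060 / 0.005063 = 0.999 ≈ 1, so the ion is M⁺.

+1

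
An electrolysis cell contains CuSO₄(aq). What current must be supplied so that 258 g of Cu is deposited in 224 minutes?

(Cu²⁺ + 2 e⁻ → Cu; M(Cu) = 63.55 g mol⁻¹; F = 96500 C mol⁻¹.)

58.3 A

n(Cu) = 258 / 63.55 = 4.060 mol.
n(e⁻) = 2 × 4.060 = 8.120 mol.
Q = n(e⁻)·F = 8.120 × 96500 = 783500 C.
I = Q/t = 783500 / 13440 s = 58.3 A.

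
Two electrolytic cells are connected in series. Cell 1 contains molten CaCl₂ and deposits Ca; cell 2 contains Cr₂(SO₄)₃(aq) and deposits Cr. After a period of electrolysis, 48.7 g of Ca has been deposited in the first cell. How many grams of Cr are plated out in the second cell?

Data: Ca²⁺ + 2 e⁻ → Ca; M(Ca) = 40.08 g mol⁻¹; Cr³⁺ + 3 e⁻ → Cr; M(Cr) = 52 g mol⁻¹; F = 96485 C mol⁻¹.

42.1 g

n(Ca) = 48.7 / 40.08 = 1.215 mol.
Since Ca²⁺ + 2 e⁻ → Ca, n(e⁻) passed = 2 × 1.215 = 2.430 mol.
Cells in series carry the same charge, so the same 2.430 mol of electrons passes through cell 2.
Cr³⁺ + 3 e⁻ → Cr, so n(Cr) = 2.430 / 3 = 0.8100 mol.
m(Cr) = 0.8100 × 52 = 42.1 g.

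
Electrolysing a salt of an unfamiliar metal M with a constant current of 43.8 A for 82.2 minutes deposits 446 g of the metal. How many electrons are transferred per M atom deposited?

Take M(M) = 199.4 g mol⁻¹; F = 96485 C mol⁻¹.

1

Q = I·t = 43.80 A × 4932.0 s = 216000 C, so n(e⁻) = 216000/96485 = 2.239 mol.
n(M) deposited = 446 / 199.4 = 2.237 mol.
Electrons per atom = n(e⁻)/n(M) = 2.239 / 2.237 = 1.00 ≈ 1, so the ion is M⁺.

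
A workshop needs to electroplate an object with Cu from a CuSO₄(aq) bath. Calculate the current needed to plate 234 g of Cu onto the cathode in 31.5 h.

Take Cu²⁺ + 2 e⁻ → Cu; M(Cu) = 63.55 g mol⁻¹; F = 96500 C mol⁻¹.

6.27 A

n(Cu) = 234 / 63.55 = 3.682 mol.
n(e⁻) = 2 × 3.682 = 7.364 mol.
Q = n(e⁻)·F = 7.364 × 96500 = 710700 C.
I = Q/t = 710700 / 113400 s = 6.27 A.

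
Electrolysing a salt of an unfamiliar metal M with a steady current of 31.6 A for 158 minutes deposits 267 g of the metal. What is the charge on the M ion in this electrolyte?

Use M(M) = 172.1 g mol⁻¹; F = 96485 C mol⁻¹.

+2

Q = I·t = 31.60 A × 9480.0 s = 299600 C, so n(e⁻) = 299600/96485 = 3.105 mol.
n(M) deposited = 267 / 172.1 = 1.551 mol.
Electrons per atom = n(e⁻)/n(M) = 3.105 / 1.551 = 2.00 ≈ 2, so the ion is M²⁺.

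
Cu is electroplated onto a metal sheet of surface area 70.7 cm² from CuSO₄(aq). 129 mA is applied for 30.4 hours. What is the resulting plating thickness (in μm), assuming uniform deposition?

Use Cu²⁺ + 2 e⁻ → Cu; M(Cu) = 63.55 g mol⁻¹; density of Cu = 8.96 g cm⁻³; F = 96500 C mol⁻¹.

Q = I·t = 0.1290 × 109440 = 14120 C; n(e⁻) = 0.1463 mol.
n(Cu) = n(e⁻)/2 = 0.07315 mol, so m = 0.07315 × 63.55 = 4.649 g.
Volume = m/ρ = 4.649 / 8.96 = 0.5188 cm³.
Thickness = V/A = 0.5188 / 70.7 = 0.00734 cm = 73.4 μm.

73.4 μm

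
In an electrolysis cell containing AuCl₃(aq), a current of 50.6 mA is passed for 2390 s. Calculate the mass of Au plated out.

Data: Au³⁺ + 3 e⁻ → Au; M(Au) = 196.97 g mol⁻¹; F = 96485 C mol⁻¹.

0.0823 g

Q = I·t = 0.05060 A × 2390.0 s = 120.9 C.
n(e⁻) = Q/F = 120.9 / 96485 = 0.001253 mol.
Au³⁺ + 3 e⁻ → Au, so n(Au) = n(e⁻)/3 = 0.0004178 mol.
m = n·M = 0.0004178 × 196.97 = 0.0823 g.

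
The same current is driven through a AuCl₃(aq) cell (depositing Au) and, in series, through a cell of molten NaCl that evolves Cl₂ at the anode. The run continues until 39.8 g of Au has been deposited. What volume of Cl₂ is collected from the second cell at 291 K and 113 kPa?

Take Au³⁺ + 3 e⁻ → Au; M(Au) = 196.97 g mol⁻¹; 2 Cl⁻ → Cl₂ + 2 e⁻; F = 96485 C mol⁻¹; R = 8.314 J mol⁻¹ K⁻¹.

n(Au) = 39.8 / 196.97 = 0.2021 mol, so n(e⁻) = 3 × 0.2021 = 0.6062 mol.
The cells are in series, so the same 0.6062 mol of electrons passes through the second cell.
2 Cl⁻ → Cl₂ + 2 e⁻ — 2 mol e⁻ per mol Cl₂, so n(Cl₂) = 0.6062/2 = 0.3031 mol.
V = nRT/P = (0.3031 × 8.314 × 291) / (113 × 10³) = 0.00649 m³ = 6.49 L.

6.49 L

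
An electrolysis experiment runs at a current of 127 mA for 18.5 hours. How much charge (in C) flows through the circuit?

Q = I·t = 0.1270 A × 66600 s = 8460 C.

8460 C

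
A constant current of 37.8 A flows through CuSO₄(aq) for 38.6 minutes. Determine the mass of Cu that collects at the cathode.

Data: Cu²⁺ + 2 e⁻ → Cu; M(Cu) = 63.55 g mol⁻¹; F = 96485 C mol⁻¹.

Q = I·t = 37.80 A × 2316.0 s = 87540 C.
n(e⁻) = Q/F = 87540 / 96485 = 0.9073 mol.
Cu²⁺ + 2 e⁻ → Cu, so n(Cu) = n(e⁻)/2 = 0.4537 mol.
m = n·M = 0.4537 × 63.55 = 28.8 g.

28.8 g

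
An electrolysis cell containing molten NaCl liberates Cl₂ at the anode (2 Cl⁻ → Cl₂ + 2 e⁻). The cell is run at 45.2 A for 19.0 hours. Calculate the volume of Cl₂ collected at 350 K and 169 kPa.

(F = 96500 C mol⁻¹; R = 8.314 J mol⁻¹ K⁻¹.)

Q = I·t = 45.20 A × 68400 s = 3092000 C.
n(e⁻) = Q/F = 3092000 / 96500 = 32.04 mol.
2 electrons are transferred per Cl₂ molecule, so n(Cl₂) = 32.04 / 2 = 16.02 mol.
V = nRT/P = (16.02 × 8.314 × 350) / (169 × 10³ Pa) = 0.276 m³ = 276 L.

276 L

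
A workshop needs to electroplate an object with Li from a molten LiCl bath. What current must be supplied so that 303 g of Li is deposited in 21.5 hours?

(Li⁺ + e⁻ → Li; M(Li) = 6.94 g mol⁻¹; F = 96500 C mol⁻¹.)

n(Li) = 303 / 6.94 = 43.66 mol.
n(e⁻) = 1 × 43.66 = 43.66 mol.
Q = n(e⁻)·F = 43.66 × 96500 = 4213000 C.
I = Q/t = 4213000 / 77400 s = 54.4 A.

54.4 A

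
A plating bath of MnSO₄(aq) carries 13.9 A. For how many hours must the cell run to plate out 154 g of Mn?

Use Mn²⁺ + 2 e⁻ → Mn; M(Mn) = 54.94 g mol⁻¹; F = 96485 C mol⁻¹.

10.8 h

n(Mn) = m/M = 154 / 54.94 = 2.803 mol.
Each Mn atom requires 2 electrons, so n(e⁻) = 2 × 2.803 = 5.606 mol.
Q = n(e⁻)·F = 5.606 × 96485 = 540900 C.
t = Q/I = 540900 / 13.90 A = 38910 s = 10.8 h.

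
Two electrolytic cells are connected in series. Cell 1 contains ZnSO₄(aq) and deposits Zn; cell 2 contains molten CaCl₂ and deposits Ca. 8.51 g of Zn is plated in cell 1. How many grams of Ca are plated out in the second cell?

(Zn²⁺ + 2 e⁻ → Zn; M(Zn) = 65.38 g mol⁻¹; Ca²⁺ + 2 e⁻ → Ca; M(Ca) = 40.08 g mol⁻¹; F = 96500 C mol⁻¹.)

n(Zn) = 8.51 / 65.38 = 0.1302 mol.
Since Zn²⁺ + 2 e⁻ → Zn, n(e⁻) passed = 2 × 0.1302 = 0.2603 mol.
Cells in series carry the same charge, so the same 0.2603 mol of electrons passes through cell 2.
Ca²⁺ + 2 e⁻ → Ca, so n(Ca) = 0.2603 / 2 = 0.1302 mol.
m(Ca) = 0.1302 × 40.08 = 5.22 g.

5.22 g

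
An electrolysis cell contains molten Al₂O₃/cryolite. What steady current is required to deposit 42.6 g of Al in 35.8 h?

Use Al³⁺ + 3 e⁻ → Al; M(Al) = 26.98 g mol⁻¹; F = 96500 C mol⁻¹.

3.55 A

n(Al) = 42.6 / 26.98 = 1.579 mol.
n(e⁻) = 3 × 1.579 = 4.737 mol.
Q = n(e⁻)·F = 4.737 × 96500 = 457100 C.
I = Q/t = 457100 / 128880 s = 3.55 A.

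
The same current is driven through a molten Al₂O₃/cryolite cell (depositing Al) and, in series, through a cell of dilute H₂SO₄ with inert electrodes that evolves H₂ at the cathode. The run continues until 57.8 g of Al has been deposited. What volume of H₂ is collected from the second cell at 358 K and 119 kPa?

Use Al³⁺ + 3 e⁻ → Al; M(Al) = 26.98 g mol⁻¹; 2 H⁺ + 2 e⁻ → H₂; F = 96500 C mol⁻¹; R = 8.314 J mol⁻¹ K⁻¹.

n(Al) = 57.8 / 26.98 = 2.142 mol, so n(e⁻) = 3 × 2.142 = 6.427 mol.
The cells are in series, so the same 6.427 mol of electrons passes through the second cell.
2 H⁺ + 2 e⁻ → H₂ — 2 mol e⁻ per mol H₂, so n(H₂) = 6.427/2 = 3.213 mol.
V = nRT/P = (3.213 × 8.314 × 358) / (119 × 10³) = 0.0804 m³ = 80.4 L.

80.4 L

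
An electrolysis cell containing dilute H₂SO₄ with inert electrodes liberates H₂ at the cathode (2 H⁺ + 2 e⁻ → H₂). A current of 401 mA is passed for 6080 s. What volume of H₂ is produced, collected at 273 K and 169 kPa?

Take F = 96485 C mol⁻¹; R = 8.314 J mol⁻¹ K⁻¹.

Q = I·t = 0.4010 A × 6080.0 s = 2438 C.
n(e⁻) = Q/F = 2438 / 96485 = 0.02527 mol.
2 electrons are transferred per H₂ molecule, so n(H₂) = 0.02527 / 2 = 0.01263 mol.
V = nRT/P = (0.01263 × 8.314 × 273) / (169 × 10³ Pa) = 1.70 × 10⁻⁴ m³ = 0.170 L.

0.170 L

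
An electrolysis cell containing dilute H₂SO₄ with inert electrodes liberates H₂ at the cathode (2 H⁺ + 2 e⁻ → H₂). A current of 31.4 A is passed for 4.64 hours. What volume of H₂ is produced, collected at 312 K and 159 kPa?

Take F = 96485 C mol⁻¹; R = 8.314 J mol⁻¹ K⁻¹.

Q = I·t = 31.40 A × 16704 s = 524500 C.
n(e⁻) = Q/F = 524500 / 96485 = 5.436 mol.
2 electrons are transferred per H₂ molecule, so n(H₂) = 5.436 / 2 = 2.718 mol.
V = nRT/P = (2.718 × 8.314 × 312) / (159 × 10³ Pa) = 0.0443 m³ = 44.3 L.

44.3 L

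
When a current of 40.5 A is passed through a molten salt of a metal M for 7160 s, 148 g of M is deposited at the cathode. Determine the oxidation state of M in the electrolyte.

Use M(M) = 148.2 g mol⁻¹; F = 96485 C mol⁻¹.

+3

Q = I·t = 40.50 A × 7160.0 s = 290000 C, so n(e⁻) = 290000/96485 = 3.005 mol.
n(M) deposited = 148 / 148.2 = 0.9987 mol.
Electrons per atom = n(e⁻)/n(M) = 3.005 / 0.9987 = 3.01 ≈ 3, so the ion is M³⁺.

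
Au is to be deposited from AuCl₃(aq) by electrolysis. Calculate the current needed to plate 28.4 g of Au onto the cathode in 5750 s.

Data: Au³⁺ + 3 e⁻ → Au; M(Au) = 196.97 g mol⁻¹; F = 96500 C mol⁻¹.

7.26 A

n(Au) = 28.4 / 196.97 = 0.1442 mol.
n(e⁻) = 3 × 0.1442 = 0.4326 mol.
Q = n(e⁻)·F = 0.4326 × 96500 = 41740 C.
I = Q/t = 41740 / 5750.0 s = 7.26 A.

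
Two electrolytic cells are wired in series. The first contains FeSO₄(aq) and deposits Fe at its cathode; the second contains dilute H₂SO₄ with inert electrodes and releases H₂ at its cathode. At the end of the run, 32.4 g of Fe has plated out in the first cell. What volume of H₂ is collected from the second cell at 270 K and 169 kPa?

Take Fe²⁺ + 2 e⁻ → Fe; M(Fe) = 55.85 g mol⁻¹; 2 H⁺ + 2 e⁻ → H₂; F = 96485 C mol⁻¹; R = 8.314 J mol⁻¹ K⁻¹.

7.71 L

n(Fe) = 32.4 / 55.85 = 0.5801 mol, so n(e⁻) = 2 × 0.5801 = 1.160 mol.
The cells are in series, so the same 1.160 mol of electrons passes through the second cell.
2 H⁺ + 2 e⁻ → H₂ — 2 mol e⁻ per mol H₂, so n(H₂) = 1.160/2 = 0.5801 mol.
V = nRT/P = (0.5801 × 8.314 × 270) / (169 × 10³) = 0.00771 m³ = 7.71 L.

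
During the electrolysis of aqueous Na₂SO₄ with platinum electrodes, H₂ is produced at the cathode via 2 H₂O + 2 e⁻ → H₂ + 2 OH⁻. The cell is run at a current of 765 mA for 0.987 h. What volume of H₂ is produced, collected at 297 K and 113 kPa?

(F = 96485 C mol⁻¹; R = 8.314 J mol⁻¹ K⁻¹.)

Q = I·t = 0.7650 A × 3553.2 s = 2718 C.
n(e⁻) = Q/F = 2718 / 96485 = 0.02817 mol.
2 electrons are transferred per H₂ molecule, so n(H₂) = 0.02817 / 2 = 0.01409 mol.
V = nRT/P = (0.01409 × 8.314 × 297) / (113 × 10³ Pa) = 3.08 × 10⁻⁴ m³ = 0.308 L.

0.308 L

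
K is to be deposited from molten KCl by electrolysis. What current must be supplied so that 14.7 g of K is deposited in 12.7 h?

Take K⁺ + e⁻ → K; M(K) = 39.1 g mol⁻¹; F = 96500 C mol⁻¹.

0.794 A

n(K) = 14.7 / 39.1 = 0.3760 mol.
n(e⁻) = 1 × 0.3760 = 0.3760 mol.
Q = n(e⁻)·F = 0.3760 × 96500 = 36280 C.
I = Q/t = 36280 / 45720 s = 0.794 A.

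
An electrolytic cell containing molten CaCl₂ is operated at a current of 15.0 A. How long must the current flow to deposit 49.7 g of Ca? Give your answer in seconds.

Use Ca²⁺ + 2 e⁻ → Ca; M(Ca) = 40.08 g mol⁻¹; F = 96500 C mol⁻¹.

n(Ca) = m/M = 49.7 / 40.08 = 1.240 mol.
Each Ca atom requires 2 electrons, so n(e⁻) = 2 × 1.240 = 2.480 mol.
Q = n(e⁻)·F = 2.480 × 96500 = 239300 C.
t = Q/I = 239300 / 15.00 A = 15950 s.

16000 s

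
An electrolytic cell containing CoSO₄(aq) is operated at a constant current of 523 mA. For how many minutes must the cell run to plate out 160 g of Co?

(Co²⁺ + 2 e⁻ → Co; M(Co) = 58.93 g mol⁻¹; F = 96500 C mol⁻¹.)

n(Co) = m/M = 160 / 58.93 = 2.715 mol.
Each Co atom requires 2 electrons, so n(e⁻) = 2 × 2.715 = 5.430 mol.
Q = n(e⁻)·F = 5.430 × 96500 = 524000 C.
t = Q/I = 524000 / 0.5230 A = 1002000 s = 16700 min.

16700 min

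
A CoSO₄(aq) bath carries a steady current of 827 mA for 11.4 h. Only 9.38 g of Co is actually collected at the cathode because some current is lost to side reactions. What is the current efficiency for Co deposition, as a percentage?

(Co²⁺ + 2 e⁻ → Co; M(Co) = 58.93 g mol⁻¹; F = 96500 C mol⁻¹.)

Q = I·t = 0.8270 × 41040 = 33940 C; n(e⁻) = 33940/96500 = 0.3517 mol.
Theoretical n(Co) = n(e⁻)/2 = 0.1759 mol, i.e. m_theo = 0.1759 × 58.93 = 10.36 g.
Efficiency = m_actual / m_theo = 9.38 / 10.36 = 90.5 %.

90.5 %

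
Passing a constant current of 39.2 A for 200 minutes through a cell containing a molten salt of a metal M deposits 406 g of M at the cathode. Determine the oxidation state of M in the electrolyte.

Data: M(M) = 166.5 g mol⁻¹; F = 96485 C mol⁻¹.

+2

Q = I·t = 39.20 A × 12000 s = 470400 C, so n(e⁻) = 470400/96485 = 4.875 mol.
n(M) deposited = 406 / 166.5 = 2.438 mol.
Electrons per atom = n(e⁻)/n(M) = 4.875 / 2.438 = 2.00 ≈ 2, so the ion is M²⁺.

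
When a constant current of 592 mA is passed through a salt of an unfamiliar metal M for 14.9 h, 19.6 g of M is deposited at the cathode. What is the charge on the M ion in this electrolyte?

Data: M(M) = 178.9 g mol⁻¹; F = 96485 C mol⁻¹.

+3

Q = I·t = 0.5920 A × 53640 s = 31750 C, so n(e⁻) = 31750/96485 = 0.3291 mol.
n(M) deposited = 19.6 / 178.9 = 0.1096 mol.
Electrons per atom = n(e⁻)/n(M) = 0.3291 / 0.1096 = 3.00 ≈ 3, so the ion is M³⁺.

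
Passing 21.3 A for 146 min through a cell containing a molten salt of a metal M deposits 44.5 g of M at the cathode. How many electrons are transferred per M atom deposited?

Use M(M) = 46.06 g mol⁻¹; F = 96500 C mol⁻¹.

2

Q = I·t = 21.30 A × 8760.0 s = 186600 C, so n(e⁻) = 186600/96500 = 1.934 mol.
n(M) deposited = 44.5 / 46.06 = 0.9661 mol.
Electrons per atom = n(e⁻)/n(M) = 1.934 / 0.9661 = 2.00 ≈ 2, so the ion is M²⁺.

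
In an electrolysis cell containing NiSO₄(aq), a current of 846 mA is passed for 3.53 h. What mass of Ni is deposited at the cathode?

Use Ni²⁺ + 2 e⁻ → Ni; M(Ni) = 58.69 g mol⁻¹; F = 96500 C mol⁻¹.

Q = I·t = 0.8460 A × 12708 s = 10750 C.
n(e⁻) = Q/F = 10750 / 96500 = 0.1114 mol.
Ni²⁺ + 2 e⁻ → Ni, so n(Ni) = n(e⁻)/2 = 0.05570 mol.
m = n·M = 0.05570 × 58.69 = 3.27 g.

3.27 g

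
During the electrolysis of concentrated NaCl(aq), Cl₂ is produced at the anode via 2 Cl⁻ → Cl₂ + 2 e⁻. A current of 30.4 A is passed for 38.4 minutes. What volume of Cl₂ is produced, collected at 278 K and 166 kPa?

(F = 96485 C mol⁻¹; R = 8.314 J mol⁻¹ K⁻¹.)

Q = I·t = 30.40 A × 2304.0 s = 70040 C.
n(e⁻) = Q/F = 70040 / 96485 = 0.7259 mol.
2 electrons are transferred per Cl₂ molecule, so n(Cl₂) = 0.7259 / 2 = 0.3630 mol.
V = nRT/P = (0.3630 × 8.314 × 278) / (166 × 10³ Pa) = 0.00505 m³ = 5.05 L.

5.05 L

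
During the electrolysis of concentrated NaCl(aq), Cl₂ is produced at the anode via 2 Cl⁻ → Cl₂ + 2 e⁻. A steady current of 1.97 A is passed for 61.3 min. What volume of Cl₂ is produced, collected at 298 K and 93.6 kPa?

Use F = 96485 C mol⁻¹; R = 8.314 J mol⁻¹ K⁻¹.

0.994 L

Q = I·t = 1.970 A × 3678.0 s = 7246 C.
n(e⁻) = Q/F = 7246 / 96485 = 0.07510 mol.
2 electrons are transferred per Cl₂ molecule, so n(Cl₂) = 0.07510 / 2 = 0.03755 mol.
V = nRT/P = (0.03755 × 8.314 × 298) / (93.6 × 10³ Pa) = 9.94 × 10⁻⁴ m³ = 0.994 L.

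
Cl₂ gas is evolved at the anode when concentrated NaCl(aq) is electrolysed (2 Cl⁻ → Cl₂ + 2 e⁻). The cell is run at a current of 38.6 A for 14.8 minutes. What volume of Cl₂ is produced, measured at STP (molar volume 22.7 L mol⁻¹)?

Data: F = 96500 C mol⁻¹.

4.03 L

Q = I·t = 38.60 A × 888.00 s = 34280 C.
n(e⁻) = Q/F = 34280 / 96500 = 0.3552 mol.
2 electrons are transferred per Cl₂ molecule, so n(Cl₂) = 0.3552 / 2 = 0.1776 mol.
V = n × V_m = 0.1776 × 22.7 = 4.03 L.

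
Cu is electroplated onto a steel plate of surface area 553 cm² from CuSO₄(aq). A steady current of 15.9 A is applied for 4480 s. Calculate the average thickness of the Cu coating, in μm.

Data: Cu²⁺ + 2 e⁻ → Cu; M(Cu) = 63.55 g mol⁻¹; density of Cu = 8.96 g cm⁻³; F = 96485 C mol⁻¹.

47.3 μm

Q = I·t = 15.90 × 4480.0 = 71230 C; n(e⁻) = 0.7383 mol.
n(Cu) = n(e⁻)/2 = 0.3691 mol, so m = 0.3691 × 63.55 = 23.46 g.
Volume = m/ρ = 23.46 / 8.96 = 2.618 cm³.
Thickness = V/A = 2.618 / 553 = 0.00473 cm = 47.3 μm.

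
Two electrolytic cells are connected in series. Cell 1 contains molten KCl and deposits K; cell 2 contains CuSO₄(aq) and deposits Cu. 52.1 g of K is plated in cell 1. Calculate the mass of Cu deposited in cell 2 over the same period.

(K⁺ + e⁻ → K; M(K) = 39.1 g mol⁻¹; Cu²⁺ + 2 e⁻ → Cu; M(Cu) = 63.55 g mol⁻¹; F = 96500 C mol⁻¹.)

n(K) = 52.1 / 39.1 = 1.332 mol.
Since K⁺ + e⁻ → K, n(e⁻) passed = 1 × 1.332 = 1.332 mol.
Cells in series carry the same charge, so the same 1.332 mol of electrons passes through cell 2.
Cu²⁺ + 2 e⁻ → Cu, so n(Cu) = 1.332 / 2 = 0.6662 mol.
m(Cu) = 0.6662 × 63.55 = 42.3 g.

42.3 g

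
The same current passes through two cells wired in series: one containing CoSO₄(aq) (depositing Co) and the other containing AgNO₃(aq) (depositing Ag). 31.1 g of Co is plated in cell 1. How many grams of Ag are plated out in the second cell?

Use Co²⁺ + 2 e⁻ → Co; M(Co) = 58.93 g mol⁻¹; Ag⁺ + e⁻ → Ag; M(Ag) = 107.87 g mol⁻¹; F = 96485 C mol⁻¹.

114 g

n(Co) = 31.1 / 58.93 = 0.5277 mol.
Since Co²⁺ + 2 e⁻ → Co, n(e⁻) passed = 2 × 0.5277 = 1.055 mol.
Cells in series carry the same charge, so the same 1.055 mol of electrons passes through cell 2.
Ag⁺ + e⁻ → Ag, so n(Ag) = 1.055 / 1 = 1.055 mol.
m(Ag) = 1.055 × 107.87 = 114 g.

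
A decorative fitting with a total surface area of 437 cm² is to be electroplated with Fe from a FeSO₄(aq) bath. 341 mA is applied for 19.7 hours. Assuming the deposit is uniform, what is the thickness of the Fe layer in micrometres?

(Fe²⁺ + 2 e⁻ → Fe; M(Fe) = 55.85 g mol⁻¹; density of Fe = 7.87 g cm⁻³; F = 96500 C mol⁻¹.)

20.3 μm

Q = I·t = 0.3410 × 70920 = 24180 C; n(e⁻) = 0.2506 mol.
n(Fe) = n(e⁻)/2 = 0.1253 mol, so m = 0.1253 × 55.85 = 6.998 g.
Volume = m/ρ = 6.998 / 7.87 = 0.8892 cm³.
Thickness = V/A = 0.8892 / 437 = 0.00203 cm = 20.3 μm.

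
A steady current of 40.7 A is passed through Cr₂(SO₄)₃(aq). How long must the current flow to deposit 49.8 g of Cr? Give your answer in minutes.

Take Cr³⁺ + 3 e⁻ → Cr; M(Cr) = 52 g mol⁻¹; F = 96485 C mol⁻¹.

114 min

n(Cr) = m/M = 49.8 / 52 = 0.9577 mol.
Each Cr atom requires 3 electrons, so n(e⁻) = 3 × 0.9577 = 2.873 mol.
Q = n(e⁻)·F = 2.873 × 96485 = 277200 C.
t = Q/I = 277200 / 40.70 A = 6811 s = 114 min.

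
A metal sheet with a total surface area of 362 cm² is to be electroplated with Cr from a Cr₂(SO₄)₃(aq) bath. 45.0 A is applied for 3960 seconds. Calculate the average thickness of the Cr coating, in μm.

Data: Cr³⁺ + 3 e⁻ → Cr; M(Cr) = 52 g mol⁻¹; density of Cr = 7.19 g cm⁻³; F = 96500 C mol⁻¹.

123 μm

Q = I·t = 45.00 × 3960.0 = 178200 C; n(e⁻) = 1.847 mol.
n(Cr) = n(e⁻)/3 = 0.6155 mol, so m = 0.6155 × 52 = 32.01 g.
Volume = m/ρ = 32.01 / 7.19 = 4.452 cm³.
Thickness = V/A = 4.452 / 362 = 0.0123 cm = 123 μm.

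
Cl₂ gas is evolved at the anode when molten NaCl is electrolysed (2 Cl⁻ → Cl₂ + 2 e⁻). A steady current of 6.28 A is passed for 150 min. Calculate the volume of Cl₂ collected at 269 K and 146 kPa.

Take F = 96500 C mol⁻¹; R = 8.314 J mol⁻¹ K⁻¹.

Q = I·t = 6.280 A × 9000.0 s = 56520 C.
n(e⁻) = Q/F = 56520 / 96500 = 0.5857 mol.
2 electrons are transferred per Cl₂ molecule, so n(Cl₂) = 0.5857 / 2 = 0.2928 mol.
V = nRT/P = (0.2928 × 8.314 × 269) / (146 × 10³ Pa) = 0.00449 m³ = 4.49 L.

4.49 L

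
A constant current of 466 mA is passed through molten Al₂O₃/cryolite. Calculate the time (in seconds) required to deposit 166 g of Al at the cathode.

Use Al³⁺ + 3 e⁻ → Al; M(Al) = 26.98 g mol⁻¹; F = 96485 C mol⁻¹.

3.82 × 10⁶ s

n(Al) = m/M = 166 / 26.98 = 6.153 mol.
Each Al atom requires 3 electrons, so n(e⁻) = 3 × 6.153 = 18.46 mol.
Q = n(e⁻)·F = 18.46 × 96485 = 1781000 C.
t = Q/I = 1781000 / 0.4660 A = 3822000 s.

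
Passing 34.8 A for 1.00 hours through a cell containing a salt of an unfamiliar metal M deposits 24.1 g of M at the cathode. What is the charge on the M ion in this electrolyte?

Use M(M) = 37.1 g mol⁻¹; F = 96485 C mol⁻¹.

Q = I·t = 34.80 A × 3600.0 s = 125300 C, so n(e⁻) = 125300/96485 = 1.298 mol.
n(M) deposited = 24.1 / 37.1 = 0.6496 mol.
Electrons per atom = n(e⁻)/n(M) = 1.298 / 0.6496 = 2.00 ≈ 2, so the ion is M²⁺.

+2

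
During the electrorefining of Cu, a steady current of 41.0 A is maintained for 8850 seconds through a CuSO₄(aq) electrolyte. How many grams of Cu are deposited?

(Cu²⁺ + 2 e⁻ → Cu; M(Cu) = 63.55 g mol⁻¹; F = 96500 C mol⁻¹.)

119 g

Q = I·t = 41.00 A × 8850.0 s = 362800 C.
n(e⁻) = Q/F = 362800 / 96500 = 3.760 mol.
Cu²⁺ + 2 e⁻ → Cu, so n(Cu) = n(e⁻)/2 = 1.880 mol.
m = n·M = 1.880 × 63.55 = 119 g.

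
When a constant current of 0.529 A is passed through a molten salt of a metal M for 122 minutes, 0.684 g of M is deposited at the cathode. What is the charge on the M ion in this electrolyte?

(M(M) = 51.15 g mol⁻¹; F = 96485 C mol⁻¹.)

Q = I·t = 0.5290 A × 7320.0 s = 3872 C, so n(e⁻) = 3872/96485 = 0.04013 mol.
n(M) deposited = 0.684 / 51.15 = 0.01337 mol.
Electrons per atom = n(e⁻)/n(M) = 0.04013 / 0.01337 = 3.00 ≈ 3, so the ion is M³⁺.

+3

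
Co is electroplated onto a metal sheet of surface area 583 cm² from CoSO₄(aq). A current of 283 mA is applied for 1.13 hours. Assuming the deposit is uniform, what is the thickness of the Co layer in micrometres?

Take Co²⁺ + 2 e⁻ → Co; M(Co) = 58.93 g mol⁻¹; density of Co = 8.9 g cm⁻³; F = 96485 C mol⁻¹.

0.678 μm

Q = I·t = 0.2830 × 4068.0 = 1151 C; n(e⁻) = 0.01193 mol.
n(Co) = n(e⁻)/2 = 0.005966 mol, so m = 0.005966 × 58.93 = 0.3516 g.
Volume = m/ρ = 0.3516 / 8.9 = 0.03950 cm³.
Thickness = V/A = 0.03950 / 583 = 6.78 × 10⁻⁵ cm = 0.678 μm.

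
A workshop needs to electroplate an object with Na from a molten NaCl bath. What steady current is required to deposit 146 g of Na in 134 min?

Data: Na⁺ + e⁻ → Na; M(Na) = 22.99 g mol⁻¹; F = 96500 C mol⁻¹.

n(Na) = 146 / 22.99 = 6.351 mol.
n(e⁻) = 1 × 6.351 = 6.351 mol.
Q = n(e⁻)·F = 6.351 × 96500 = 612800 C.
I = Q/t = 612800 / 8040.0 s = 76.2 A.

76.2 A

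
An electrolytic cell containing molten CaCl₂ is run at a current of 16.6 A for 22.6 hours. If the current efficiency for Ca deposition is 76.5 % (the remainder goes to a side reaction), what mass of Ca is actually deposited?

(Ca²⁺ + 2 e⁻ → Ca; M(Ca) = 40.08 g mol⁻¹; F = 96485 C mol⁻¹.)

Q = I·t = 16.60 × 81360 = 1351000 C.
n(e⁻) = 1351000/96485 = 14.00 mol; theoretically n(Ca) = 14.00/2 = 6.999 mol, m_theo = 280.5 g.
At 76.5 % efficiency, m_actual = 0.765 × 280.5 = 215 g.

215 g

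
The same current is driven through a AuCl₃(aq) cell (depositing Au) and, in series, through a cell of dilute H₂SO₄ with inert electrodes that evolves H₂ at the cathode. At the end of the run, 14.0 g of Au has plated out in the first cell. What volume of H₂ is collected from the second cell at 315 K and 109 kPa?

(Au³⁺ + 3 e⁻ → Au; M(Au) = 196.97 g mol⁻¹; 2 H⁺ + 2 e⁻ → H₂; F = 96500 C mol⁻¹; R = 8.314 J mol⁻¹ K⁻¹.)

2.56 L

n(Au) = 14.0 / 196.97 = 0.07108 mol, so n(e⁻) = 3 × 0.07108 = 0.2132 mol.
The cells are in series, so the same 0.2132 mol of electrons passes through the second cell.
2 H⁺ + 2 e⁻ → H₂ — 2 mol e⁻ per mol H₂, so n(H₂) = 0.2132/2 = 0.1066 mol.
V = nRT/P = (0.1066 × 8.314 × 315) / (109 × 10³) = 0.00256 m³ = 2.56 L.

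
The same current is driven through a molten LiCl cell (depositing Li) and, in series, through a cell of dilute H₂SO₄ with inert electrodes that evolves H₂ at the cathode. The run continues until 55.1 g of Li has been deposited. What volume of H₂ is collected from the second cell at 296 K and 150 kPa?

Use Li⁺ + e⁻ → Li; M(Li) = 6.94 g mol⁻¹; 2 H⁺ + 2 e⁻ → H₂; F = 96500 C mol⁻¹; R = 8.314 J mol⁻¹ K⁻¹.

n(Li) = 55.1 / 6.94 = 7.939 mol, so n(e⁻) = 1 × 7.939 = 7.939 mol.
The cells are in series, so the same 7.939 mol of electrons passes through the second cell.
2 H⁺ + 2 e⁻ → H₂ — 2 mol e⁻ per mol H₂, so n(H₂) = 7.939/2 = 3.970 mol.
V = nRT/P = (3.970 × 8.314 × 296) / (150 × 10³) = 0.0651 m³ = 65.1 L.

65.1 L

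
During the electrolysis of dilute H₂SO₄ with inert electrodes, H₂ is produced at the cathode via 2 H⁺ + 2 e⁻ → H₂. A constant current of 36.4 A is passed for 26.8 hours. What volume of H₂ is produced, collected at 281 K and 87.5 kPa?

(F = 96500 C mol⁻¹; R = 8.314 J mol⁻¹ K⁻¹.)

Q = I·t = 36.40 A × 96480 s = 3512000 C.
n(e⁻) = Q/F = 3512000 / 96500 = 36.39 mol.
2 electrons are transferred per H₂ molecule, so n(H₂) = 36.39 / 2 = 18.20 mol.
V = nRT/P = (18.20 × 8.314 × 281) / (87.5 × 10³ Pa) = 0.486 m³ = 486 L.

486 L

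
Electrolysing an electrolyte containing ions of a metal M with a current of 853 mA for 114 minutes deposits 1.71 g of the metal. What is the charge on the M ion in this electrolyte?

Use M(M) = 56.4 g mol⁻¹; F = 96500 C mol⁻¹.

Q = I·t = 0.8530 A × 6840.0 s = 5835 C, so n(e⁻) = 5835/96500 = 0.06046 mol.
n(M) deposited = 1.71 / 56.4 = 0.03032 mol.
Electrons per atom = n(e⁻)/n(M) = 0.06046 / 0.03032 = 1.99 ≈ 2, so the ion is M²⁺.

+2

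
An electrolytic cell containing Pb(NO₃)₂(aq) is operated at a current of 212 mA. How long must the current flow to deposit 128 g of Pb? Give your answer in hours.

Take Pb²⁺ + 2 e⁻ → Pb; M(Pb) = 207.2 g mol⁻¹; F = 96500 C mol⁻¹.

n(Pb) = m/M = 128 / 207.2 = 0.6178 mol.
Each Pb atom requires 2 electrons, so n(e⁻) = 2 × 0.6178 = 1.236 mol.
Q = n(e⁻)·F = 1.236 × 96500 = 119200 C.
t = Q/I = 119200 / 0.2120 A = 562400 s = 156 h.

156 h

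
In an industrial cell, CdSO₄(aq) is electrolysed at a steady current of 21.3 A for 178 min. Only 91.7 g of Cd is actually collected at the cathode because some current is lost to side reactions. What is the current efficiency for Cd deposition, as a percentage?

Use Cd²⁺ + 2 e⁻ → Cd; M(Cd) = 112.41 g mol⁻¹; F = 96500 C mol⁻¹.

69.2 %

Q = I·t = 21.30 × 10680 = 227500 C; n(e⁻) = 227500/96500 = 2.357 mol.
Theoretical n(Cd) = n(e⁻)/2 = 1.179 mol, i.e. m_theo = 1.179 × 112.41 = 132.5 g.
Efficiency = m_actual / m_theo = 91.7 / 132.5 = 69.2 %.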